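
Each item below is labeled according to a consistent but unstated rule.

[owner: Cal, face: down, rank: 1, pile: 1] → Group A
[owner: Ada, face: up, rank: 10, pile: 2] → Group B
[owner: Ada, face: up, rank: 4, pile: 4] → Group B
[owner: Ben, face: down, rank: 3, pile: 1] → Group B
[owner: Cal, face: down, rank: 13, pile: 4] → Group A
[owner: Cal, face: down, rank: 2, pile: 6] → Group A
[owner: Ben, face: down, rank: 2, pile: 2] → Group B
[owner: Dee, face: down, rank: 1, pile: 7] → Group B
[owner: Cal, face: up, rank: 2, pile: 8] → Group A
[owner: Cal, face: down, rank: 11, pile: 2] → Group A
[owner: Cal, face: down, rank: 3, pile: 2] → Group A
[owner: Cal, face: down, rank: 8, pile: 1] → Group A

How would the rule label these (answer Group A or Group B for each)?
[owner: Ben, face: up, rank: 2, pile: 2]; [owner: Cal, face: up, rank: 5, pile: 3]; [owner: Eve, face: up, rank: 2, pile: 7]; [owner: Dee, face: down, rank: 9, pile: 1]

Group B, Group A, Group B, Group B

Checking candidate rules against both groups, what survives is: owner is Cal.
[owner: Ben, face: up, rank: 2, pile: 2]: Group B (owner is Ben).
[owner: Cal, face: up, rank: 5, pile: 3]: Group A (owner is Cal).
[owner: Eve, face: up, rank: 2, pile: 7]: Group B (owner is Eve).
[owner: Dee, face: down, rank: 9, pile: 1]: Group B (owner is Dee).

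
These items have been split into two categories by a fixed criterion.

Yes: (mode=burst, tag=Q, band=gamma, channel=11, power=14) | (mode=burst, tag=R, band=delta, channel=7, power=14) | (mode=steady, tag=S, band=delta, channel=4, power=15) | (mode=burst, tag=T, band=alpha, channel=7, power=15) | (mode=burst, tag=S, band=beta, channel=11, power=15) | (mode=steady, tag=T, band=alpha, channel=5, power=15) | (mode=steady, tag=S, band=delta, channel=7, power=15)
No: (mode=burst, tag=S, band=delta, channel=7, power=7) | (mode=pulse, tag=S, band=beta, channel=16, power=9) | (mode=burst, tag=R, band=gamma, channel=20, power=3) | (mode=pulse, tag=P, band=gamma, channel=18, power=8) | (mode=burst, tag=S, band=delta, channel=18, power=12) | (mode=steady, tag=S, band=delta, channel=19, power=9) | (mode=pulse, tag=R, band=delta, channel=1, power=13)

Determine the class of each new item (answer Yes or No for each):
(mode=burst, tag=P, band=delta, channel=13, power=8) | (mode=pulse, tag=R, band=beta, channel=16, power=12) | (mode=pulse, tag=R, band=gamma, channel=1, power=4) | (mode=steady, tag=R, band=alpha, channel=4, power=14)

'Yes' ⟺ power ≥ 14.
(mode=burst, tag=P, band=delta, channel=13, power=8) → power = 8 → No. (mode=pulse, tag=R, band=beta, channel=16, power=12) → power = 12 → No. (mode=pulse, tag=R, band=gamma, channel=1, power=4) → power = 4 → No. (mode=steady, tag=R, band=alpha, channel=4, power=14) → power = 14 → Yes.

No, No, No, Yes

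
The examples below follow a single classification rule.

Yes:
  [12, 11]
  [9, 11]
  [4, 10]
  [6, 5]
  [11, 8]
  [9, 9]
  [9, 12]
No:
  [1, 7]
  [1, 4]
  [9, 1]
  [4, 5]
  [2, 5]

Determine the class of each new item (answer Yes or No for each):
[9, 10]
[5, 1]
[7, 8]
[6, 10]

Yes, No, Yes, Yes

The distinguishing property — sum ≥ 11 — holds for all the 'Yes' cases and none of the 'No' cases.
[9, 10]: 9+10 = 19, qualifies → Yes. [5, 1]: 5+1 = 6, does not pass → No. [7, 8]: 7+8 = 15, qualifies → Yes. [6, 10]: 6+10 = 16, qualifies → Yes.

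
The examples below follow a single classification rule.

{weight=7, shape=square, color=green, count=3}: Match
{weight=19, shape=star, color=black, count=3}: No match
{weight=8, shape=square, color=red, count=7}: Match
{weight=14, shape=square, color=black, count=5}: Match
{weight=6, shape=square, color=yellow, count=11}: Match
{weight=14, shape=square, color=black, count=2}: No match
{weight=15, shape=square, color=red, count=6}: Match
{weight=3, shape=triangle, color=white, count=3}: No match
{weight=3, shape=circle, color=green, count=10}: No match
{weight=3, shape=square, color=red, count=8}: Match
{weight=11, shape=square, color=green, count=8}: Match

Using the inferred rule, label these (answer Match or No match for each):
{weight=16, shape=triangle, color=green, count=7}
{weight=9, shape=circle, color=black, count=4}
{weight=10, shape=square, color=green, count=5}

No match, No match, Match

'Match' ⟺ shape is square AND count ≥ 3.
No match: {weight=16, shape=triangle, color=green, count=7}, since shape is triangle, count = 7. No match: {weight=9, shape=circle, color=black, count=4}, since shape is circle, count = 4. Match: {weight=10, shape=square, color=green, count=5}, since shape is square, count = 5.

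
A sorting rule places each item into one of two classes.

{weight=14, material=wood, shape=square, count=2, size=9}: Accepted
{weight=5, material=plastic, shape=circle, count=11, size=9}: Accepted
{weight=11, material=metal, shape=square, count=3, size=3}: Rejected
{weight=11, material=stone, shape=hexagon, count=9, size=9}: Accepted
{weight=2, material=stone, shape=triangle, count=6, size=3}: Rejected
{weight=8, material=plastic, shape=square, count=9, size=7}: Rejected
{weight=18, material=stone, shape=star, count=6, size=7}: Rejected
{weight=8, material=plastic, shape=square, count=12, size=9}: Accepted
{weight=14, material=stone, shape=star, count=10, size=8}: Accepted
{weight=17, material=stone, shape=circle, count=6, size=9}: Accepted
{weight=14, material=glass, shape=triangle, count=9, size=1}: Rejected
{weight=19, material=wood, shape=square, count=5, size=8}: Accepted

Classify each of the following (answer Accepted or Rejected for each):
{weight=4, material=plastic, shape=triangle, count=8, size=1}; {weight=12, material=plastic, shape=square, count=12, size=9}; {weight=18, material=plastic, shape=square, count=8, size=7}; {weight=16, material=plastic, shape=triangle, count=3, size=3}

Rejected, Accepted, Rejected, Rejected

All 'Accepted' examples share one property — size ≥ 8 — and every 'Rejected' example lacks it.
Rejected: {weight=4, material=plastic, shape=triangle, count=8, size=1}, since size = 1. Accepted: {weight=12, material=plastic, shape=square, count=12, size=9}, since size = 9. Rejected: {weight=18, material=plastic, shape=square, count=8, size=7}, since size = 7. Rejected: {weight=16, material=plastic, shape=triangle, count=3, size=3}, since size = 3.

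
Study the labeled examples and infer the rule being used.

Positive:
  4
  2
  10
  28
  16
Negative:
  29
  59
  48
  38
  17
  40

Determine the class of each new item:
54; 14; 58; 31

Negative, Positive, Negative, Negative

The simplest hypothesis consistent with all the labels is: even AND at most 28.
Negative: 54, since 54 is even, 54 > 28.
Positive: 14, since 14 is even, 14 ≤ 28.
Negative: 58, since 58 is even, 58 > 28.
Negative: 31, since 31 is odd, 31 > 28.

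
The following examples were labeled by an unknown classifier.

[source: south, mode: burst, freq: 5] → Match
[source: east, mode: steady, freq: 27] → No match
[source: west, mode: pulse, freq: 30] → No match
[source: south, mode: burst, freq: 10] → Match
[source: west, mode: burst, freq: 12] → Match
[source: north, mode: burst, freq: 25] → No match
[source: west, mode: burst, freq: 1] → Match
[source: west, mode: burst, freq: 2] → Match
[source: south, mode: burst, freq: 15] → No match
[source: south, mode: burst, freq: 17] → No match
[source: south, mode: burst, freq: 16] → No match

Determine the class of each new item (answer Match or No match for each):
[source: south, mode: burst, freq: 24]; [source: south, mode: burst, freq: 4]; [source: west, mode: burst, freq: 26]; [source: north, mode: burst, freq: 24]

No match, Match, No match, No match

The common property of the 'Match' items is: freq ≤ 12. No 'No match' item has it.
[source: south, mode: burst, freq: 24]: freq = 24 — does not pass, so No match.
[source: south, mode: burst, freq: 4]: freq = 4 — satisfies this, so Match.
[source: west, mode: burst, freq: 26]: freq = 26 — does not pass, so No match.
[source: north, mode: burst, freq: 24]: freq = 24 — does not pass, so No match.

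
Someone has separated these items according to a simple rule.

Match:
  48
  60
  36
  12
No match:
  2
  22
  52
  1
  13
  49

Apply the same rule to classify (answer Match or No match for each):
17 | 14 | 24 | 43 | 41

No match, No match, Match, No match, No match

The rule appears to be: multiple of 3.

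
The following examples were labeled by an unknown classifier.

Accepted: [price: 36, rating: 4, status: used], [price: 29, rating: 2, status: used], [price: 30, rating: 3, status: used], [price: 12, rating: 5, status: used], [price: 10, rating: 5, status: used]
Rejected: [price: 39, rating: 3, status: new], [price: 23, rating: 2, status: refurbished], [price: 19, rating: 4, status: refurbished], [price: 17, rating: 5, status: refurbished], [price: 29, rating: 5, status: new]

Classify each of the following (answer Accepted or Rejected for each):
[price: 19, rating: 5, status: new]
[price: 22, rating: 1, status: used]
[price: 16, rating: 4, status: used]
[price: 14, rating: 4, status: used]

The pattern is that an item is 'Accepted' exactly when: status is used.
[price: 19, rating: 5, status: new]: Rejected (status is new).
[price: 22, rating: 1, status: used]: Accepted (status is used).
[price: 16, rating: 4, status: used]: Accepted (status is used).
[price: 14, rating: 4, status: used]: Accepted (status is used).

Rejected, Accepted, Accepted, Accepted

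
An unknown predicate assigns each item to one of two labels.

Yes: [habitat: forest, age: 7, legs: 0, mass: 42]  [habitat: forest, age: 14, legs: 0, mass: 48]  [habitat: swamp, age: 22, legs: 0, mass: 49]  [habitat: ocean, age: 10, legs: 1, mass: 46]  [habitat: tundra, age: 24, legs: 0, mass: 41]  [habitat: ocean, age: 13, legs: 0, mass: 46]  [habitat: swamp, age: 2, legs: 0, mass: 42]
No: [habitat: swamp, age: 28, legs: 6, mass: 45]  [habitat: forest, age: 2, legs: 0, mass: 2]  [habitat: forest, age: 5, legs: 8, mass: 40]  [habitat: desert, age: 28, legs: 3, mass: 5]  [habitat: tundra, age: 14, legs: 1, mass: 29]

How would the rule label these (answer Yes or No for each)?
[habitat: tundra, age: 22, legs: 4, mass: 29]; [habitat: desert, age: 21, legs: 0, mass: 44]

No, Yes

'Yes' ⟺ legs ≤ 1 AND mass ≥ 40.
[habitat: tundra, age: 22, legs: 4, mass: 29] → legs = 4, mass = 29 → No.
[habitat: desert, age: 21, legs: 0, mass: 44] → legs = 0, mass = 44 → Yes.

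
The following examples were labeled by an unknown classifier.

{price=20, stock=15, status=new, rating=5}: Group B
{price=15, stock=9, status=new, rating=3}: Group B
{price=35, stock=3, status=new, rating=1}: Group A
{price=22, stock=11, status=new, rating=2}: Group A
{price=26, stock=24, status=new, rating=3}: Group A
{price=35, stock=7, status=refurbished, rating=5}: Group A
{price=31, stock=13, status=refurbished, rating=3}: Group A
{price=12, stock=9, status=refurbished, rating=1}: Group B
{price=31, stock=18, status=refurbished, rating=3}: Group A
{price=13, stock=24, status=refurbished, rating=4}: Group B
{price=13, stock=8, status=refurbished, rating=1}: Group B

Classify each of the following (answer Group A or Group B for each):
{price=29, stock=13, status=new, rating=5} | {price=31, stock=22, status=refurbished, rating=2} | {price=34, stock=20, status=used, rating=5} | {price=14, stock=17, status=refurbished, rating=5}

The pattern is that an item is 'Group A' exactly when: price ≥ 22.

Group A, Group A, Group A, Group B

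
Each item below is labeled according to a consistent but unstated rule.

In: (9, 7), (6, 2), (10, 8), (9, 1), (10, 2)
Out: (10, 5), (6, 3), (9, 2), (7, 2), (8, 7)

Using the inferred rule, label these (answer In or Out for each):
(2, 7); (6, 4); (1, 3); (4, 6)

The common property of the 'In' items is: sum is even. No 'Out' item has it.
(2, 7) → 2+7 = 9 → Out.
(6, 4) → 6+4 = 10 → In.
(1, 3) → 1+3 = 4 → In.
(4, 6) → 4+6 = 10 → In.

Out, In, In, In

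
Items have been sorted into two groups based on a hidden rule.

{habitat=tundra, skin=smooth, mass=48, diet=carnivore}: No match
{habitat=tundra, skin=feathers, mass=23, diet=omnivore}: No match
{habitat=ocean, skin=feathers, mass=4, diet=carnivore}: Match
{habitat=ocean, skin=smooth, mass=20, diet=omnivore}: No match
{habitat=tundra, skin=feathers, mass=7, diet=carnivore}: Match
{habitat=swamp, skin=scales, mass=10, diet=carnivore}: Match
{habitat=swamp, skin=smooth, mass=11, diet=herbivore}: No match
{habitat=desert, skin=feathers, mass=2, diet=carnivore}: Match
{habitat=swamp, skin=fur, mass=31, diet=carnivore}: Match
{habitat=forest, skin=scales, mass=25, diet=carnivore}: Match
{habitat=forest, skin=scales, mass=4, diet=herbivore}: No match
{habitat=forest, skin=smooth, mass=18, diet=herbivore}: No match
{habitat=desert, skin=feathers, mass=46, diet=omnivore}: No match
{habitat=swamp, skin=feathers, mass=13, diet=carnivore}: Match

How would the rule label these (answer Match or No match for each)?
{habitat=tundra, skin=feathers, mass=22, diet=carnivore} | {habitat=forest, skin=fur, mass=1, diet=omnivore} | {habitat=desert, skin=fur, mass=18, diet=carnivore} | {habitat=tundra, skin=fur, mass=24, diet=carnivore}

All 'Match' examples share one property — diet is carnivore AND mass ≤ 31 — and every 'No match' example lacks it.
{habitat=tundra, skin=feathers, mass=22, diet=carnivore} — diet is carnivore, mass = 22, hence Match.
{habitat=forest, skin=fur, mass=1, diet=omnivore} — diet is omnivore, mass = 1, hence No match.
{habitat=desert, skin=fur, mass=18, diet=carnivore} — diet is carnivore, mass = 18, hence Match.
{habitat=tundra, skin=fur, mass=24, diet=carnivore} — diet is carnivore, mass = 24, hence Match.

Match, No match, Match, Match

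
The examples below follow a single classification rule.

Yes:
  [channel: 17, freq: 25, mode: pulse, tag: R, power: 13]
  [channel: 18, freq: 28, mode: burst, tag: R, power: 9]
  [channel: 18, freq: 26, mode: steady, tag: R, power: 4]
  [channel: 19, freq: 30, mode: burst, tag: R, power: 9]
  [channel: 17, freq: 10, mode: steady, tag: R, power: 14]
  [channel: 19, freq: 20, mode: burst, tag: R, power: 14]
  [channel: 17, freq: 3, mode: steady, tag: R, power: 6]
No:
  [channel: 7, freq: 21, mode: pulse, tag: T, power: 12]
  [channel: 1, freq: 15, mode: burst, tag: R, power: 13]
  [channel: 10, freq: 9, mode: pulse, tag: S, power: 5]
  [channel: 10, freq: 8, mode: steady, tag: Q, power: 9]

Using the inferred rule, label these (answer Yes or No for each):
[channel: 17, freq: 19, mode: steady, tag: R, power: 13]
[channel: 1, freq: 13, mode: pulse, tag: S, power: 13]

Yes, No

All 'Yes' examples share one property — channel ≥ 17 — and every 'No' example lacks it.
[channel: 17, freq: 19, mode: steady, tag: R, power: 13]: channel = 17, satisfies this → Yes. [channel: 1, freq: 13, mode: pulse, tag: S, power: 13]: channel = 1, does not pass → No.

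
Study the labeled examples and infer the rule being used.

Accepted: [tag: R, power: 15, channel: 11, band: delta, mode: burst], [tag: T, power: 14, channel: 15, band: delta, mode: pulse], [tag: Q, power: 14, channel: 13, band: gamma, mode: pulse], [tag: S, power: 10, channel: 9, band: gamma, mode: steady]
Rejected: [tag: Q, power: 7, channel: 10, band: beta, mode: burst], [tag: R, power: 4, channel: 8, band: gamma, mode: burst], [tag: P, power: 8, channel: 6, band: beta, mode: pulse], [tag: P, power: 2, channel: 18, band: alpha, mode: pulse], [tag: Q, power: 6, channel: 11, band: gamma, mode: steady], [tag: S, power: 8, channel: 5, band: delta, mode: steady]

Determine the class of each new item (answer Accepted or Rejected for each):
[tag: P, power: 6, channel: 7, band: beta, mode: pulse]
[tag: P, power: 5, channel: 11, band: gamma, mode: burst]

Rejected, Rejected

The simplest hypothesis consistent with all the labels is: power ≥ 10.
[tag: P, power: 6, channel: 7, band: beta, mode: pulse] — power = 6, hence Rejected. [tag: P, power: 5, channel: 11, band: gamma, mode: burst] — power = 5, hence Rejected.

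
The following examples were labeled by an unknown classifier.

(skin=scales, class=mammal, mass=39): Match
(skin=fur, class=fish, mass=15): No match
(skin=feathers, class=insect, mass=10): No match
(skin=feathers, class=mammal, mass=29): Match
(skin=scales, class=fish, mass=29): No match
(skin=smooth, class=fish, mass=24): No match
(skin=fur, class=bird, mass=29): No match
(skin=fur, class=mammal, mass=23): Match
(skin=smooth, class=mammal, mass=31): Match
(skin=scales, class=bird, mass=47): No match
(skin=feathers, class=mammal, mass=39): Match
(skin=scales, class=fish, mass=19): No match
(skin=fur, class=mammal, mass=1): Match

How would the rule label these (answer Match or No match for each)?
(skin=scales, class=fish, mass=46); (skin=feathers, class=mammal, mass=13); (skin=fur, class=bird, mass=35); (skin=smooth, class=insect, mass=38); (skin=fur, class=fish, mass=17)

The rule appears to be: class is mammal.
(skin=scales, class=fish, mass=46): class is fish, doesn't match → No match. (skin=feathers, class=mammal, mass=13): class is mammal, meets the rule → Match. (skin=fur, class=bird, mass=35): class is bird, doesn't match → No match. (skin=smooth, class=insect, mass=38): class is insect, doesn't match → No match. (skin=fur, class=fish, mass=17): class is fish, doesn't match → No match.

No match, Match, No match, No match, No match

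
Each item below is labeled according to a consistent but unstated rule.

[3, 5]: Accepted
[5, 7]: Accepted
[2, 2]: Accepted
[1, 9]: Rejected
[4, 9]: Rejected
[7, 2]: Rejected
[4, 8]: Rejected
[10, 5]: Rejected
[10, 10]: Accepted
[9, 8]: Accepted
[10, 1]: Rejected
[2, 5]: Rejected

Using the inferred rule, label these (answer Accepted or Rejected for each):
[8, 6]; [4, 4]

Accepted, Accepted

All 'Accepted' examples share one property — |first − second| ≤ 2 — and every 'Rejected' example lacks it.
[8, 6] — |8−6| = 2, hence Accepted.
[4, 4] — |4−4| = 0, hence Accepted.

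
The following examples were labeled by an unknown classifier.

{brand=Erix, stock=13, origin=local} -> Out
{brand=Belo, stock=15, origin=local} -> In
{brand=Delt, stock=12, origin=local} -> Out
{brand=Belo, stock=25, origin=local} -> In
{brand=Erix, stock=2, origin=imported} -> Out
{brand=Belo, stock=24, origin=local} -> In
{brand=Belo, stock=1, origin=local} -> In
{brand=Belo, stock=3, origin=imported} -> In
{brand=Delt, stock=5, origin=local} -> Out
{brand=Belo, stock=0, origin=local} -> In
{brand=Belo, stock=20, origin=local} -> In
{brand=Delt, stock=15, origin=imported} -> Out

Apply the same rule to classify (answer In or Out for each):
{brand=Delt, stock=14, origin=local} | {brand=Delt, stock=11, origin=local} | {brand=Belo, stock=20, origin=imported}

Out, Out, In

Looking at the examples, the only property every 'In' case has and every 'Out' case lacks is: brand is Belo.
{brand=Delt, stock=14, origin=local} — brand is Delt, hence Out.
{brand=Delt, stock=11, origin=local} — brand is Delt, hence Out.
{brand=Belo, stock=20, origin=imported} — brand is Belo, hence In.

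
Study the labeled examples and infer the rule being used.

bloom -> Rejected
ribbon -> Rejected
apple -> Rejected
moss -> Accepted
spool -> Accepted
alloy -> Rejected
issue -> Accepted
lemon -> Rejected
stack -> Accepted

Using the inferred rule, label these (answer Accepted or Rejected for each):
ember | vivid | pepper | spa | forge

Rejected, Rejected, Rejected, Accepted, Rejected

One predicate separates the groups cleanly: contains 's'.
Rejected: ember, since no 's'. Rejected: vivid, since no 's'. Rejected: pepper, since no 's'. Accepted: spa, since has 's'. Rejected: forge, since no 's'.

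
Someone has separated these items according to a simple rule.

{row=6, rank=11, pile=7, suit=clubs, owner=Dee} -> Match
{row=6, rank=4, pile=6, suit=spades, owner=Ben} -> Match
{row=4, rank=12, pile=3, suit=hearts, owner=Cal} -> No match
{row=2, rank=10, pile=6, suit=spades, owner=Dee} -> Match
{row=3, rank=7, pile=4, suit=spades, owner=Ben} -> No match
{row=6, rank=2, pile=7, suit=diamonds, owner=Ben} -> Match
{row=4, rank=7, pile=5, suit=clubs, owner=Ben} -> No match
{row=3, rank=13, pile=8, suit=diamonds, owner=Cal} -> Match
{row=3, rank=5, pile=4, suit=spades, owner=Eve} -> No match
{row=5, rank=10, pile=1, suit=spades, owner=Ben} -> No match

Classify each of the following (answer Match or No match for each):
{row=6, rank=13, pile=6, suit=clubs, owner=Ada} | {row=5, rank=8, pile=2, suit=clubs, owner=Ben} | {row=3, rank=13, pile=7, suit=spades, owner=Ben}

Match, No match, Match

Every 'Match' example satisfies: pile ≥ 6. None of the 'No match' examples do.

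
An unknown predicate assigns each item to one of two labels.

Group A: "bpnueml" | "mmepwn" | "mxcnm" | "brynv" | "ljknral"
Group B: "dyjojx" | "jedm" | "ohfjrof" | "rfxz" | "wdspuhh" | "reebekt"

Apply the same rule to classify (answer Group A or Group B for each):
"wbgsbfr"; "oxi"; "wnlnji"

Group B, Group B, Group A

Checking candidate rules against both groups, what survives is: contains 'n'.
"wbgsbfr": Group B (no 'n').
"oxi": Group B (no 'n').
"wnlnji": Group A (has 'n').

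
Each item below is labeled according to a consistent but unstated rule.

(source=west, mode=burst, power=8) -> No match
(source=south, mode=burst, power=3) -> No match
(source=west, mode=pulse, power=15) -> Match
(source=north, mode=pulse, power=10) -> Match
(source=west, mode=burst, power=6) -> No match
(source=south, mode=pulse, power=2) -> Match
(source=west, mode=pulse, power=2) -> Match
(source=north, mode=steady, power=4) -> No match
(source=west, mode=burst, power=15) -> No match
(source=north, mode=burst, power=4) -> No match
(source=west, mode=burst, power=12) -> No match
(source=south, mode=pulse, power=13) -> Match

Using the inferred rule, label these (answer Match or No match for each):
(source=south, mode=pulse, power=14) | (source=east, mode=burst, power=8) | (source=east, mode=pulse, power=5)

Match, No match, Match

Looking at the examples, the only property every 'Match' case has and every 'No match' case lacks is: mode is pulse.
(source=south, mode=pulse, power=14): mode is pulse — qualifies, so Match.
(source=east, mode=burst, power=8): mode is burst — fails this test, so No match.
(source=east, mode=pulse, power=5): mode is pulse — qualifies, so Match.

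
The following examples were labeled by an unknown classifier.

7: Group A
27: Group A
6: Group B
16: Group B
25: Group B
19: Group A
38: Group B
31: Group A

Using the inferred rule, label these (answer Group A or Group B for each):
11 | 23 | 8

Rule: ≡ 3 (mod 4). This holds for each 'Group A' example and fails for each 'Group B' one.
11: 11 mod 4 = 3 — matches, so Group A.
23: 23 mod 4 = 3 — matches, so Group A.
8: 8 mod 4 = 0 — doesn't qualify, so Group B.

Group A, Group A, Group B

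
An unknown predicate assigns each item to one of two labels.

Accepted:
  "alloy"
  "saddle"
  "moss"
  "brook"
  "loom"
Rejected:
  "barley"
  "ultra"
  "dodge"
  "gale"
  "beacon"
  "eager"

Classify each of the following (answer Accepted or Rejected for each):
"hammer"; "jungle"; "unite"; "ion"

Accepted, Rejected, Rejected, Rejected

The classifier is using: has a double letter.
"hammer" — 'mm' doubled, hence Accepted. "jungle" — no doubled letter, hence Rejected. "unite" — no doubled letter, hence Rejected. "ion" — no doubled letter, hence Rejected.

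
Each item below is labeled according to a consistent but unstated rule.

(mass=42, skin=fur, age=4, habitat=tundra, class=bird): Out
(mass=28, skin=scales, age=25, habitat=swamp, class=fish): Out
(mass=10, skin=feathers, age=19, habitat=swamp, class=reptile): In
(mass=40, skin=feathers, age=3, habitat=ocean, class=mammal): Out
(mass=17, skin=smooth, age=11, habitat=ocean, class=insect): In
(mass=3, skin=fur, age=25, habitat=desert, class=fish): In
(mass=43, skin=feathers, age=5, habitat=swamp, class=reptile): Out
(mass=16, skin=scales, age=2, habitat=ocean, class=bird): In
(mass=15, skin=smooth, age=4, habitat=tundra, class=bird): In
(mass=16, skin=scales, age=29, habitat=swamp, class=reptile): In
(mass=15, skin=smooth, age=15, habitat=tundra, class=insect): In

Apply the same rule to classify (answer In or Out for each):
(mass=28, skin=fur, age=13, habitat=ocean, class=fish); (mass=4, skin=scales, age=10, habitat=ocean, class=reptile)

Out, In

The rule appears to be: mass ≤ 17.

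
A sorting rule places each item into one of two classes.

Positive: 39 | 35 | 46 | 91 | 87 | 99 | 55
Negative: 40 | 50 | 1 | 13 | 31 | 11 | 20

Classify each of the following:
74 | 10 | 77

Positive, Negative, Positive

The classifier is using: digit sum ≥ 6.
74: digit sum 7+4 = 11, has this property → Positive. 10: digit sum 1+0 = 1, doesn't qualify → Negative. 77: digit sum 7+7 = 14, has this property → Positive.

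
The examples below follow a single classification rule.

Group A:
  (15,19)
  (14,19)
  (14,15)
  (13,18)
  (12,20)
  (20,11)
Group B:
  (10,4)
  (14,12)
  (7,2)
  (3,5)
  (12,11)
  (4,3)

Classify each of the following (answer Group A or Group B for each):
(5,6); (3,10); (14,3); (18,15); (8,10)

Group B, Group B, Group B, Group A, Group B

Rule: sum ≥ 29. This holds for each 'Group A' example and fails for each 'Group B' one.
(5,6): Group B (5+6 = 11). (3,10): Group B (3+10 = 13). (14,3): Group B (14+3 = 17). (18,15): Group A (18+15 = 33). (8,10): Group B (8+10 = 18).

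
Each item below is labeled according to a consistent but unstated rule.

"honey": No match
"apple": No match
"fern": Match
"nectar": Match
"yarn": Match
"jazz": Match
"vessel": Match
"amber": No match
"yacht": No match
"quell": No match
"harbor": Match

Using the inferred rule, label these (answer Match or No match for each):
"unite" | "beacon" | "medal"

No match, Match, No match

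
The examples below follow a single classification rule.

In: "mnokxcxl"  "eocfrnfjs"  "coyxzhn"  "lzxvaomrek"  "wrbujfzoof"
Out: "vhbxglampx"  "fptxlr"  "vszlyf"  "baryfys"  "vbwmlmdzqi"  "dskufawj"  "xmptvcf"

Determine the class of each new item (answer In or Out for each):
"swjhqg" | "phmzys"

Comparing the two groups points to one rule — contains 'o'.
"swjhqg" → no 'o' → Out. "phmzys" → no 'o' → Out.

Out, Out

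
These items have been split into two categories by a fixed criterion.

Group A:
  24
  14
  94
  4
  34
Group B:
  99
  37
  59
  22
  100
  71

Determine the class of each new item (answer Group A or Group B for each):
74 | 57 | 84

Rule: ends in digit 4. This holds for each 'Group A' example and fails for each 'Group B' one.
74: last digit 4, meets the rule → Group A.
57: last digit 7, does not satisfy this → Group B.
84: last digit 4, meets the rule → Group A.

Group A, Group B, Group A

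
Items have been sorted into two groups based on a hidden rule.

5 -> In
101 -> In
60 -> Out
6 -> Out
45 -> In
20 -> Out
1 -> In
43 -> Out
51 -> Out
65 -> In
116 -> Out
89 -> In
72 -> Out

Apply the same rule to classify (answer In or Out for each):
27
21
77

Out, In, In

Checking candidate rules against both groups, what survives is: ≡ 1 (mod 4).
Out: 27, since 27 mod 4 = 3. In: 21, since 21 mod 4 = 1. In: 77, since 77 mod 4 = 1.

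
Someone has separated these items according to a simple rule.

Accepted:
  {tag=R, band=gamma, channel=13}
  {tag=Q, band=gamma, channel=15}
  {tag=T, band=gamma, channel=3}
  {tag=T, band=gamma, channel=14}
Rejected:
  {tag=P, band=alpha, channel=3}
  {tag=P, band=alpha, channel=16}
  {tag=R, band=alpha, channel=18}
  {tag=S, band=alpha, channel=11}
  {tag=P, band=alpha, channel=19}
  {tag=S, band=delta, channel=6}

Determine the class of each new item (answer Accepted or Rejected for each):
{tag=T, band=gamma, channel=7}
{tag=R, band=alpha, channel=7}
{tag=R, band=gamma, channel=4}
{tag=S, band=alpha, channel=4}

Accepted, Rejected, Accepted, Rejected

'Accepted' ⟺ band is gamma.
{tag=T, band=gamma, channel=7}: band is gamma, qualifies → Accepted. {tag=R, band=alpha, channel=7}: band is alpha, doesn't qualify → Rejected. {tag=R, band=gamma, channel=4}: band is gamma, qualifies → Accepted. {tag=S, band=alpha, channel=4}: band is alpha, doesn't qualify → Rejected.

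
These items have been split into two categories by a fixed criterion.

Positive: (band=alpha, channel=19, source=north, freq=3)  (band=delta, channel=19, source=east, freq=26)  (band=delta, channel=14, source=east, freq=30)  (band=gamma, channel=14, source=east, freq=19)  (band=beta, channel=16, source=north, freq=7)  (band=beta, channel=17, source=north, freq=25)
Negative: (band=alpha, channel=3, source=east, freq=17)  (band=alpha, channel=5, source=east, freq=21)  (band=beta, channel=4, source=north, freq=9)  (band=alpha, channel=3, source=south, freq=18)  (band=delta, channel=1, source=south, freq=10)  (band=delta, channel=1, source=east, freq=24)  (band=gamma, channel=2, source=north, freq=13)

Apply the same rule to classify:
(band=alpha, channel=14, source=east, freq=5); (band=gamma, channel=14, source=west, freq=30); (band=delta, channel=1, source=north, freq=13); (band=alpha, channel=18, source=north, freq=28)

Positive, Positive, Negative, Positive

The classifier is using: channel ≥ 14.
(band=alpha, channel=14, source=east, freq=5): channel = 14 — meets the rule, so Positive.
(band=gamma, channel=14, source=west, freq=30): channel = 14 — meets the rule, so Positive.
(band=delta, channel=1, source=north, freq=13): channel = 1 — does not fit, so Negative.
(band=alpha, channel=18, source=north, freq=28): channel = 18 — meets the rule, so Positive.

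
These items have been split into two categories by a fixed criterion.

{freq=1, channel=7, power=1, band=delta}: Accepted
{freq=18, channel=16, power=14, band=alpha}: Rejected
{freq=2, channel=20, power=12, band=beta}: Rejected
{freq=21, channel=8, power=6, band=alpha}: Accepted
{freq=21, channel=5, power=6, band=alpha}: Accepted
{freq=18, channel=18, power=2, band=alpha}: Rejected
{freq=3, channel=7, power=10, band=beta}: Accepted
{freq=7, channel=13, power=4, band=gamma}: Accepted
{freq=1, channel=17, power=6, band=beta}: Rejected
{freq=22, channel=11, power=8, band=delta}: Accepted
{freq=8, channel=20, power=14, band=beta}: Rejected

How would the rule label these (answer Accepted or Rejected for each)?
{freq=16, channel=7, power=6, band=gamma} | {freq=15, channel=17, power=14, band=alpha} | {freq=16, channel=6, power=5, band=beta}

Accepted, Rejected, Accepted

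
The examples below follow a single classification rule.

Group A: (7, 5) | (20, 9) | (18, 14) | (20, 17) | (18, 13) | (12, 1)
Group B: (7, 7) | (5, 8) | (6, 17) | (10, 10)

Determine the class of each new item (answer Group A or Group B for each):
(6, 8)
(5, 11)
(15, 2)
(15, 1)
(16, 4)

Comparing the two groups points to one rule — first > second.
Group B: (6, 8), since 6 < 8.
Group B: (5, 11), since 5 < 11.
Group A: (15, 2), since 15 > 2.
Group A: (15, 1), since 15 > 1.
Group A: (16, 4), since 16 > 4.

Group B, Group B, Group A, Group A, Group A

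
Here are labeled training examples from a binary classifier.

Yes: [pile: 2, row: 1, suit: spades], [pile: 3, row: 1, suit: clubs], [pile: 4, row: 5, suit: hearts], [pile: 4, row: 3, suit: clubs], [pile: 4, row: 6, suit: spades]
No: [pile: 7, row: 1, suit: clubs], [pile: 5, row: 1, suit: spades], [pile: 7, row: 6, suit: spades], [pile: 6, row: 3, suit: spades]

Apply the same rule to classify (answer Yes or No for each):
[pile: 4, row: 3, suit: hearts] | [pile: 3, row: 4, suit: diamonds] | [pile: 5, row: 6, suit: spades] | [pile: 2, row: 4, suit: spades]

A rule that fits every label: pile ≤ 4 — true of each 'Yes' example, false of each 'No' one.
[pile: 4, row: 3, suit: hearts]: pile = 4 — matches, so Yes. [pile: 3, row: 4, suit: diamonds]: pile = 3 — matches, so Yes. [pile: 5, row: 6, suit: spades]: pile = 5 — does not pass, so No. [pile: 2, row: 4, suit: spades]: pile = 2 — matches, so Yes.

Yes, Yes, No, Yes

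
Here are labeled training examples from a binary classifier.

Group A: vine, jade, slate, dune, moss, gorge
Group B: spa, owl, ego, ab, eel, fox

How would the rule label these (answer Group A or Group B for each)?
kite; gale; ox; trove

Group A, Group A, Group B, Group A

The simplest hypothesis consistent with all the labels is: length ≥ 4.
kite: length 4 — passes, so Group A.
gale: length 4 — passes, so Group A.
ox: length 2 — fails the rule, so Group B.
trove: length 5 — passes, so Group A.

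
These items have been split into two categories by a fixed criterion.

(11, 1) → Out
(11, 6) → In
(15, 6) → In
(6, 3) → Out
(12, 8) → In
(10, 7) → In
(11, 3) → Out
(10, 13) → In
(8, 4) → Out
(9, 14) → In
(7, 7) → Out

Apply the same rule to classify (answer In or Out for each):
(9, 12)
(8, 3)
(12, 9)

One predicate separates the groups cleanly: sum ≥ 17.
(9, 12): In (9+12 = 21). (8, 3): Out (8+3 = 11). (12, 9): In (12+9 = 21).

In, Out, In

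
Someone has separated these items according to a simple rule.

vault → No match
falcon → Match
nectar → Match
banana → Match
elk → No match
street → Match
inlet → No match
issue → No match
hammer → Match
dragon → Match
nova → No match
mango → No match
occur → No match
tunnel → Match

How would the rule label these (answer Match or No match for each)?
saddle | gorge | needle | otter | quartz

The distinguishing property — length 6 — holds for all the 'Match' cases and none of the 'No match' cases.

Match, No match, Match, No match, Match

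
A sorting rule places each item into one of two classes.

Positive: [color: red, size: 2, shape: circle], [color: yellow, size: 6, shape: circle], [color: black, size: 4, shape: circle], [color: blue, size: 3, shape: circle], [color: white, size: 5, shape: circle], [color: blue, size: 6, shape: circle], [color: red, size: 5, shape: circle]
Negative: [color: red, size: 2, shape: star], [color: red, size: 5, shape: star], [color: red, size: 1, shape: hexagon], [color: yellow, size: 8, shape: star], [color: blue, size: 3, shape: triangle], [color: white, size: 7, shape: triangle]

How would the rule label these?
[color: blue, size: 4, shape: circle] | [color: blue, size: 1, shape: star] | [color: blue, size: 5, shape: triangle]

Positive, Negative, Negative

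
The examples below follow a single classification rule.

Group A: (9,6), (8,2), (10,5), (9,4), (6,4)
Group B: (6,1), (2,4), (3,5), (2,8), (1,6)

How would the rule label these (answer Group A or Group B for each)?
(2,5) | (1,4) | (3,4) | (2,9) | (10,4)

A rule that fits every label: first > second AND sum ≥ 8 — true of each 'Group A' example, false of each 'Group B' one.
(2,5): 2 < 5, 2+5 = 7 — fails the rule, so Group B.
(1,4): 1 < 4, 1+4 = 5 — fails the rule, so Group B.
(3,4): 3 < 4, 3+4 = 7 — fails the rule, so Group B.
(2,9): 2 < 9, 2+9 = 11 — fails the rule, so Group B.
(10,4): 10 > 4, 10+4 = 14 — satisfies this, so Group A.

Group B, Group B, Group B, Group B, Group A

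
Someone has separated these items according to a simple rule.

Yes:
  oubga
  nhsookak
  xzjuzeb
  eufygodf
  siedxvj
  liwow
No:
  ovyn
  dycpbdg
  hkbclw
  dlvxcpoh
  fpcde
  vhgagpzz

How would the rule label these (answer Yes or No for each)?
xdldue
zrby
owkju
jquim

Yes, No, Yes, Yes

All 'Yes' examples share one property — has ≥ 2 vowels — and every 'No' example lacks it.
xdldue: 2 vowels, passes → Yes.
zrby: 0 vowels, doesn't qualify → No.
owkju: 2 vowels, passes → Yes.
jquim: 2 vowels, passes → Yes.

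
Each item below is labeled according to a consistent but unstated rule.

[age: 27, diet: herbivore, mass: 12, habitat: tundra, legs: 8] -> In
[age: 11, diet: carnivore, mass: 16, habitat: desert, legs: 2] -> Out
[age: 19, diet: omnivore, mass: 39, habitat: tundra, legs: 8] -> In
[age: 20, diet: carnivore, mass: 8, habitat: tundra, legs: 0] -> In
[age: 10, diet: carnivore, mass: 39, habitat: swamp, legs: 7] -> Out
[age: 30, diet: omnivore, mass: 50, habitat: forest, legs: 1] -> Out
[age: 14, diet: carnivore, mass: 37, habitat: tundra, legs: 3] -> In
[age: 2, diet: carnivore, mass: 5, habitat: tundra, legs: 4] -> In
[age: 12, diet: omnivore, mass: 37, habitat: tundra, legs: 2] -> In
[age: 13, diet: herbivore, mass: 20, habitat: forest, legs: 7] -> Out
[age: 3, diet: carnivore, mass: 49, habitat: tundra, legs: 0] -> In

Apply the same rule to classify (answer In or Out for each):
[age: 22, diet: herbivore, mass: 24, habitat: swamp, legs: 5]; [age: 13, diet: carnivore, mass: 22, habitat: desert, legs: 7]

Out, Out

All 'In' examples share one property — habitat is tundra — and every 'Out' example lacks it.
Out: [age: 22, diet: herbivore, mass: 24, habitat: swamp, legs: 5], since habitat is swamp.
Out: [age: 13, diet: carnivore, mass: 22, habitat: desert, legs: 7], since habitat is desert.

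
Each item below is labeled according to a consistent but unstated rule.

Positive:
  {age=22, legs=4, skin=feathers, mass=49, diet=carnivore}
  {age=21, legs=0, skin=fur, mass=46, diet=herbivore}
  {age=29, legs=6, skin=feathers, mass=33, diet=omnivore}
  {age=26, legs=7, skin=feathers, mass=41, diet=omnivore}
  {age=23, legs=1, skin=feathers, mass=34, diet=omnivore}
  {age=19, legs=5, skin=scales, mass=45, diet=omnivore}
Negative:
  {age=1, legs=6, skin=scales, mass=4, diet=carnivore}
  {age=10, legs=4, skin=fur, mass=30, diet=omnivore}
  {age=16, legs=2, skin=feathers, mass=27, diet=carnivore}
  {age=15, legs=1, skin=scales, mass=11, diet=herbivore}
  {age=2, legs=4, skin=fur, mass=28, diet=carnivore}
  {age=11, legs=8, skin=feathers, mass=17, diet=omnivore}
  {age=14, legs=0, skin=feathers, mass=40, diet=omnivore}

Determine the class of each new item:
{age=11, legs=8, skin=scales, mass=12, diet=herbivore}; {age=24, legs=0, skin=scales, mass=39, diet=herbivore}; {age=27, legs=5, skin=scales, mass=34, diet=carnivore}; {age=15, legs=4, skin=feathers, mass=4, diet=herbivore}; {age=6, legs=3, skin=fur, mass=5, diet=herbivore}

Negative, Positive, Positive, Negative, Negative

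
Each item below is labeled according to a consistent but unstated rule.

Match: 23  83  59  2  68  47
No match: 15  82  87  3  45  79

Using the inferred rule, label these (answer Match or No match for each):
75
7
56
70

No match, No match, Match, No match

One predicate separates the groups cleanly: ≡ 2 (mod 3).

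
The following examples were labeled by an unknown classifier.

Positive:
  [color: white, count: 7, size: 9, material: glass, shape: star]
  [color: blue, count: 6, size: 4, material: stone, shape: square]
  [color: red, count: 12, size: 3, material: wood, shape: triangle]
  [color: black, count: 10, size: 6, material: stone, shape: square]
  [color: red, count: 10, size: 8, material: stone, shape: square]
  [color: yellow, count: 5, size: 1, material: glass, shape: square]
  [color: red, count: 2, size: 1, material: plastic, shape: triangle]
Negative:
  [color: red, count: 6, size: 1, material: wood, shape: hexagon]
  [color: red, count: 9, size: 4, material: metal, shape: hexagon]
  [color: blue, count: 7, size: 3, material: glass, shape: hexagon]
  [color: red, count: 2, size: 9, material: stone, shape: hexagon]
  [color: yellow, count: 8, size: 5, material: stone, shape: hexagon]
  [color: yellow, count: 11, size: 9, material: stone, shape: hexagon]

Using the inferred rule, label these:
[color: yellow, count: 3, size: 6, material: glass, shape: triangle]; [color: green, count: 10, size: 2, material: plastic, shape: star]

The common property of the 'Positive' items is: shape is not hexagon. No 'Negative' item has it.

Positive, Positive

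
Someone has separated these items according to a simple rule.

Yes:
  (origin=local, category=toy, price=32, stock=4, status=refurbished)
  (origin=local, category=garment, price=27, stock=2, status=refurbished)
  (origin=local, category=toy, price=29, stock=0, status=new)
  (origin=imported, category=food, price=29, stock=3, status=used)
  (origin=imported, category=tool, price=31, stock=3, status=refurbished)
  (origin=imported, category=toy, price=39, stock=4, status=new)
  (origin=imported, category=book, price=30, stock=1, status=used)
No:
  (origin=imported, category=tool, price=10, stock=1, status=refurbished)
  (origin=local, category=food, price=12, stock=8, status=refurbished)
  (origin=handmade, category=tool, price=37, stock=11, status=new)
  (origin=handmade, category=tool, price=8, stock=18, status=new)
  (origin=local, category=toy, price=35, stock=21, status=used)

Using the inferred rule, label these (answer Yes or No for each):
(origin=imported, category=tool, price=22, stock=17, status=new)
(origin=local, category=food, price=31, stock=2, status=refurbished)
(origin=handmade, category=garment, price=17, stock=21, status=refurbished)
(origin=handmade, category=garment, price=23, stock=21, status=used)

No, Yes, No, No

A rule that fits every label: stock ≤ 4 AND price ≥ 12 — true of each 'Yes' example, false of each 'No' one.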